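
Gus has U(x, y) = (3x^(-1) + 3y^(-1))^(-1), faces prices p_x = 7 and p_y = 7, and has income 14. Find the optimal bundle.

x* = 1, y* = 1

For CES with ρ = -1, MRS = (y/x)^2.
Tangency: set MRS = p_x/p_y = 7/7 = 1.
So (y/x)^2 = 1; taking the square root, y/x = 1, i.e. y = x.
Substitute into the budget 7·x + 7·y = 14: 14·x = 14, so x* = 1 and y* = 1.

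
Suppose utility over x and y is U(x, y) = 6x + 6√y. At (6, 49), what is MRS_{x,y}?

MRS = 14

MU_x = 6, MU_y = 6/(2√y).
MRS = 6 ÷ (6/(2√y)).
At (6, 49): MRS = 14.
That is, one extra unit of x is worth 14 units of y at the margin.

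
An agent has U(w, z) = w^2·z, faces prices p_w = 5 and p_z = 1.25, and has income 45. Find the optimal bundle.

w* = 6, z* = 12

MU_w = 2·w·z and MU_z = w^2.
MRS = MU_w/MU_z = (2/1)·z/w.
Tangency: set MRS = p_w/p_z = 5/1.25 = 4.
So (2/1)·z/w = 4, i.e. z = 2·w.
Substitute into the budget 5·w + 1.25·z = 45: 7.5·w = 45, so w* = 6.
Then z* = 2·6 = 12.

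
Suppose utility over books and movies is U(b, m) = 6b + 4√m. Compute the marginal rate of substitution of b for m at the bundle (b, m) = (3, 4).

MU_b = 6, MU_m = 4/(2√m).
MRS = 6 ÷ (4/(2√m)).
At (3, 4): MRS = 6.
So at (3, 4) the consumer would give up 6 units of m for one more unit of b.

MRS = 6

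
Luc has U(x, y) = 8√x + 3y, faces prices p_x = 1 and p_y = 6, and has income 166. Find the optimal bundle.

x* = 64, y* = 17

MU_x = 8/(2√x), MU_y = 3.
MRS = 8/(2√x) ÷ 3.
Tangency: set MRS = p_x/p_y = 1/6.
MRS depends only on x: (4/3)/√x = 1/6 ⇒ √x = (4/3)/(1/6) = 8 ⇒ x* = 64.
From the budget, 6·y = 166 − 1·64 = 102, so y* = 17.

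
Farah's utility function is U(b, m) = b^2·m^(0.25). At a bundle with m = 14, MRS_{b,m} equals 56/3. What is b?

b = 6

MU_b = 2·b·m^(0.25) and MU_m = 0.25·b^2·m^(-0.75).
MRS = MU_b/MU_m = (8)·m/b.
Substitute m = 14: MRS = 112/b. Setting 112/b = 56/3 gives b = 112/(56/3) = 6.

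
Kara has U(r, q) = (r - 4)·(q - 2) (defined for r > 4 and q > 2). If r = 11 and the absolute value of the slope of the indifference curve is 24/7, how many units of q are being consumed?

q = 26

MU_r = (q−2), MU_q = (r−4).
MRS = (q−2)/(r−4).
Substitute r = 11: MRS = (q − 2)/7. Setting this equal to 24/7 gives q − 2 = (24/7)·7 = 24, so q = 26.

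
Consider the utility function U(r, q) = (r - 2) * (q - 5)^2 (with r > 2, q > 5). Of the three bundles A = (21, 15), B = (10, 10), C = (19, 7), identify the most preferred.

Bundle A

Evaluate utility at each bundle:
U(A) = 1900.
U(B) = 200.
U(C) = 68.
Highest utility is A, so A ≻ B ≻ C.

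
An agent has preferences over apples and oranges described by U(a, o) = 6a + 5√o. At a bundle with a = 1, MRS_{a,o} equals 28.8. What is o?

MU_a = 6, MU_o = 5/(2√o).
MRS = 6 ÷ (5/(2√o)).
MRS depends only on o: 2.4·√o = 28.8 ⇒ √o = 28.8/2.4 = 12 ⇒ o = 144.

o = 144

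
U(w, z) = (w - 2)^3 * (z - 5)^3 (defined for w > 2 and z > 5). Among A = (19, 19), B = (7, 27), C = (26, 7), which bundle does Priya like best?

Evaluate utility at each bundle:
U(A) = 13481272.
U(B) = 1331000.
U(C) = 110592.
Highest utility is A, so A ≻ B ≻ C.

Bundle A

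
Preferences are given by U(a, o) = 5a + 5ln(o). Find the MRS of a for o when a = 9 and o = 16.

MU_a = 5, MU_o = 5/o.
MRS = 5 ÷ (5/o).
At (9, 16): MRS = 16.
The indifference curve has slope −16 at this bundle.

MRS = 16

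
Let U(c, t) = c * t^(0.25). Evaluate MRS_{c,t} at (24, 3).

MU_c = t^(0.25) and MU_t = 0.25·c·t^(-0.75).
MRS = MU_c/MU_t = (4)·t/c.
At (24, 3): MRS = 0.5.
That is, one extra unit of c is worth 0.5 units of t at the margin.

MRS = 0.5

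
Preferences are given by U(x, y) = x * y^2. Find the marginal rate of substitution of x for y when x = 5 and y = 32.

MU_x = y^2 and MU_y = 2·x·y.
MRS = MU_x/MU_y = (1/2)·y/x.
At (5, 32): MRS = 3.2.
That is, one extra unit of x is worth 3.2 units of y at the margin.

MRS = 3.2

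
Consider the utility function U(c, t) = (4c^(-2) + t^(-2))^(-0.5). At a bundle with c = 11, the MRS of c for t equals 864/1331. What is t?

For CES with ρ = -2, MRS = (4/1)·(t/c)^3.
Setting (4/1)·(t/11)^3 = 864/1331 gives (t/11)^3 = 216/1331, so t/11 = 6/11 and t = 6.

t = 6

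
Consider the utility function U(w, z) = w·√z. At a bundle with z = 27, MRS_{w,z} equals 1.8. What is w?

MU_w = √z and MU_z = 0.5·w·z^(-0.5).
MRS = MU_w/MU_z = (2)·z/w.
Substitute z = 27: MRS = 54/w. Setting 54/w = 1.8 gives w = 54/1.8 = 30.

w = 30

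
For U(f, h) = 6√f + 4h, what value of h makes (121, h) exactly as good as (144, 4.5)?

h = 6

U(144, 4.5) = 90.
Set U(121, h) = 90 and solve.
With f = 121: √121 = 11, so 4h = 90 − 6·11 = 24 and h = 6.
Check: U(121, 6) = 90.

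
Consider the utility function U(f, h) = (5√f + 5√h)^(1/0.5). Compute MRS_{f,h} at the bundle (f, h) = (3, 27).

For CES with ρ = 0.5, MRS = √(h/f).
At (3, 27): MRS = 3.
The indifference curve has slope −3 at this bundle.

MRS = 3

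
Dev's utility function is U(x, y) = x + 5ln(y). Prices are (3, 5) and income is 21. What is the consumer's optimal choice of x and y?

x* = 2, y* = 3

MU_x = 1, MU_y = 5/y.
MRS = 1 ÷ (5/y).
Tangency: set MRS = p_x/p_y = 3/5 = 0.6.
MRS depends only on y: 0.2·y = 0.6 ⇒ y* = 0.6/0.2 = 3.
From the budget, 3·x = 21 − 5·3 = 6, so x* = 2.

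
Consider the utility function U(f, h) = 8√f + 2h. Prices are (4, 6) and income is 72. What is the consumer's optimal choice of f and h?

MU_f = 8/(2√f), MU_h = 2.
MRS = 8/(2√f) ÷ 2.
Tangency: set MRS = p_f/p_h = 4/6 = 2/3.
MRS depends only on f: 2/√f = 2/3 ⇒ √f = 2/(2/3) = 3 ⇒ f* = 9.
From the budget, 6·h = 72 − 4·9 = 36, so h* = 6.

f* = 9, h* = 6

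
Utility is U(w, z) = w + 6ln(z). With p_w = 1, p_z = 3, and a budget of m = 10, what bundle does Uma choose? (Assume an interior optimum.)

w* = 4, z* = 2

MU_w = 1, MU_z = 6/z.
MRS = 1 ÷ (6/z).
Tangency: set MRS = p_w/p_z = 1/3.
MRS depends only on z: (1/6)·z = 1/3 ⇒ z* = (1/3)/(1/6) = 2.
From the budget, 1·w = 10 − 3·2 = 4, so w* = 4.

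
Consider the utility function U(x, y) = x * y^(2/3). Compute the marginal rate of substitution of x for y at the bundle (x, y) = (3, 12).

MRS = 6

MU_x = y^(2/3) and MU_y = 2/3·x·y^(-1/3).
MRS = MU_x/MU_y = (1.5)·y/x.
At (3, 12): MRS = 6.
So at (3, 12) the consumer would give up 6 units of y for one more unit of x.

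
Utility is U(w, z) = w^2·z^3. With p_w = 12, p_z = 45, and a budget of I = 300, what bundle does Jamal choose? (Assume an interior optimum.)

MU_w = 2·w·z^3 and MU_z = 3·w^2·z^2.
MRS = MU_w/MU_z = (2/3)·z/w.
Tangency: set MRS = p_w/p_z = 12/45 = 4/15.
So (2/3)·z/w = 4/15, i.e. z = 0.4·w.
Substitute into the budget 12·w + 45·z = 300: 30·w = 300, so w* = 10.
Then z* = 0.4·10 = 4.

w* = 10, z* = 4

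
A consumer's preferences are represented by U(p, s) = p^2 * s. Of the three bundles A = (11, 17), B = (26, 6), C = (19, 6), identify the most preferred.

Bundle B

Evaluate utility at each bundle:
U(A) = 2057.
U(B) = 4056.
U(C) = 2166.
Highest utility is B, so B ≻ C ≻ A.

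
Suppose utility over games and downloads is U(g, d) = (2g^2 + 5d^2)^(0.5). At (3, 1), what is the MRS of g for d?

For CES with ρ = 2, MRS = (2/5)·(d/g)^(-1).
At (3, 1): MRS = 1.2.
The indifference curve has slope −1.2 at this bundle.

MRS = 1.2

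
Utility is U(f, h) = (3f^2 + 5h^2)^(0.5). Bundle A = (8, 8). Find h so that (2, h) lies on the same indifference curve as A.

h = 10

U depends on (f, h) only through S = 3f^2 + 5h^2, so equal utility means equal S. At (8, 8): S = 512.
With f = 2: 3·2^2 = 12, so 5h^2 = 512 − 12 = 500, i.e. h^2 = 100.
Hence h = √100 = 10.
Check: U(2, 10) = 22.6274.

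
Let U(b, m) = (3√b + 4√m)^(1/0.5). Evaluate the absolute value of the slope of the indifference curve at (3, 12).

For CES with ρ = 0.5, MRS = (3/4)·√(m/b).
At (3, 12): MRS = 1.5.
The indifference curve has slope −1.5 at this bundle.

MRS = 1.5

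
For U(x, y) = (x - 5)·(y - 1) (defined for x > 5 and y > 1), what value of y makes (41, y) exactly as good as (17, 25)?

y = 9

U(17, 25) = 288.
Set U(41, y) = 288 and solve.
With x = 41: (41 − 5) = 36, so (y − 1) = 288/36 = 8.
So y = 1 + 8 = 9.
Check: U(41, 9) = 288.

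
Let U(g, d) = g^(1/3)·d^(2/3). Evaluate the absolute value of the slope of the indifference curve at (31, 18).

MU_g = 1/3·g^(-2/3)·d^(2/3) and MU_d = 2/3·g^(1/3)·d^(-1/3).
MRS = MU_g/MU_d = (0.5)·d/g.
At (31, 18): MRS = 9/31.
That is, one extra unit of g is worth 9/31 units of d at the margin.

MRS = 9/31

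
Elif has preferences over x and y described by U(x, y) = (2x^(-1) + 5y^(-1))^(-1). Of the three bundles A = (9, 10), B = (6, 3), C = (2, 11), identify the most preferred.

Evaluate utility at each bundle:
U(A) = 1.385.
U(B) = 0.500.
U(C) = 0.688.
Highest utility is A, so A ≻ C ≻ B.

Bundle A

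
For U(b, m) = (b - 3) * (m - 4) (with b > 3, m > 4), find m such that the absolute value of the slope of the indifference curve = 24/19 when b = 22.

m = 28

MU_b = (m−4), MU_m = (b−3).
MRS = (m−4)/(b−3).
Substitute b = 22: MRS = (m − 4)/19. Setting this equal to 24/19 gives m − 4 = (24/19)·19 = 24, so m = 28.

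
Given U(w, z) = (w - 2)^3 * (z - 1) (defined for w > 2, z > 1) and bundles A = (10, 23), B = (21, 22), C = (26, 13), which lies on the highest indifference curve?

Bundle C

Evaluate utility at each bundle:
U(A) = 11264.
U(B) = 144039.
U(C) = 165888.
Highest utility is C, so C ≻ B ≻ A.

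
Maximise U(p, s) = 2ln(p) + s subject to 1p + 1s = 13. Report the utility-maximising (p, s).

MU_p = 2/p, MU_s = 1.
MRS = 2/p ÷ 1.
Tangency: set MRS = p_p/p_s = 1/1 = 1.
MRS depends only on p: 2/p = 1 ⇒ p* = 2/1 = 2.
From the budget, 1·s = 13 − 1·2 = 11, so s* = 11.

p* = 2, s* = 11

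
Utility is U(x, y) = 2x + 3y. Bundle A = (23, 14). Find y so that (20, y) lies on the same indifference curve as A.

U(23, 14) = 88.
Set U(20, y) = 88 and solve.
2·20 + 3y = 88 ⇒ 3y = 48 ⇒ y = 16.
Check: U(20, 16) = 88.

y = 16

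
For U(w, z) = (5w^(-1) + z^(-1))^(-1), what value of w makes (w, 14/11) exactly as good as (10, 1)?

U depends on (w, z) only through S = 5w^(-1) + z^(-1), so equal utility means equal S. At (10, 1): S = 1.5.
With z = 14/11: (14/11)^(-1) = 11/14, so 5w^(-1) = 1.5 − 11/14 = 5/7, i.e. w^(-1) = 1/7.
Hence w = 1/(1/7) = 7.
Check: U(7, 14/11) = 0.6667.

w = 7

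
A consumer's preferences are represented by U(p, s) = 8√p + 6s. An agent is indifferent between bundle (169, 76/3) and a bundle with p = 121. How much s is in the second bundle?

s = 28

U(169, 76/3) = 256.
Set U(121, s) = 256 and solve.
With p = 121: √121 = 11, so 6s = 256 − 8·11 = 168 and s = 28.
Check: U(121, 28) = 256.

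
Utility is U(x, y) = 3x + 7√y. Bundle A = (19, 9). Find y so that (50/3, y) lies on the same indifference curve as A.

U(19, 9) = 78.
Set U(50/3, y) = 78 and solve.
With x = 50/3: 7√y = 78 − 3·50/3 = 28, so √y = 4 and y = 16.
Check: U(50/3, 16) = 78.

y = 16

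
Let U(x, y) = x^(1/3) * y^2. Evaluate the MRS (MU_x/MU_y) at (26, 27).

MRS = 9/52

MU_x = 1/3·x^(-2/3)·y^2 and MU_y = 2·x^(1/3)·y.
MRS = MU_x/MU_y = (1/6)·y/x.
At (26, 27): MRS = 9/52.
The indifference curve has slope −9/52 at this bundle.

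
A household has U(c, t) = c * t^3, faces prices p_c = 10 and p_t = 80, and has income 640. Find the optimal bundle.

c* = 16, t* = 6

MU_c = t^3 and MU_t = 3·c·t^2.
MRS = MU_c/MU_t = (1/3)·t/c.
Tangency: set MRS = p_c/p_t = 10/80 = 0.125.
So (1/3)·t/c = 0.125, i.e. t = 0.375·c.
Substitute into the budget 10·c + 80·t = 640: 40·c = 640, so c* = 16.
Then t* = 0.375·16 = 6.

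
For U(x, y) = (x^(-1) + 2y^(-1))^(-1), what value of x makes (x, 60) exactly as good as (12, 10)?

U depends on (x, y) only through S = x^(-1) + 2y^(-1), so equal utility means equal S. At (12, 10): S = 17/60.
With y = 60: 2·60^(-1) = 1/30, so x^(-1) = 17/60 − 1/30 = 0.25.
Hence x = 1/0.25 = 4.
Check: U(4, 60) = 3.5294.

x = 4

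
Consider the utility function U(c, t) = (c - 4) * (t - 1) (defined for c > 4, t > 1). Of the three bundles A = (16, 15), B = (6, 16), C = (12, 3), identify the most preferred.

Bundle A

Evaluate utility at each bundle:
U(A) = 168.
U(B) = 30.
U(C) = 16.
Highest utility is A, so A ≻ B ≻ C.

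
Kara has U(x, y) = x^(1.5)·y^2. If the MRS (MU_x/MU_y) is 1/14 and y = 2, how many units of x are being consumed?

x = 21

MU_x = 1.5·√x·y^2 and MU_y = 2·x^(1.5)·y.
MRS = MU_x/MU_y = (0.75)·y/x.
Substitute y = 2: MRS = 1.5/x. Setting 1.5/x = 1/14 gives x = 1.5/(1/14) = 21.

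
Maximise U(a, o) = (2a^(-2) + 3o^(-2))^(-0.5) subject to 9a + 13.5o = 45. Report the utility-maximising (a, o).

a* = 2, o* = 2

For CES with ρ = -2, MRS = (2/3)·(o/a)^3.
Tangency: set MRS = p_a/p_o = 9/13.5 = 2/3.
So (o/a)^3 = 1; taking the cube root, o/a = 1, i.e. o = a.
Substitute into the budget 9·a + 13.5·o = 45: 22.5·a = 45, so a* = 2 and o* = 2.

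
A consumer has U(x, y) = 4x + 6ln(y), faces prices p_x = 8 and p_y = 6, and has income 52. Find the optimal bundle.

MU_x = 4, MU_y = 6/y.
MRS = 4 ÷ (6/y).
Tangency: set MRS = p_x/p_y = 8/6 = 4/3.
MRS depends only on y: (2/3)·y = 4/3 ⇒ y* = (4/3)/(2/3) = 2.
From the budget, 8·x = 52 − 6·2 = 40, so x* = 5.

x* = 5, y* = 2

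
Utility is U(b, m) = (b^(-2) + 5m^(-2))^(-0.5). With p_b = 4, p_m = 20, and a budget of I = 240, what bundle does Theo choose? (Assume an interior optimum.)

For CES with ρ = -2, MRS = (1/5)·(m/b)^3.
Tangency: set MRS = p_b/p_m = 4/20 = 0.2.
So (m/b)^3 = 1; taking the cube root, m/b = 1, i.e. m = b.
Substitute into the budget 4·b + 20·m = 240: 24·b = 240, so b* = 10 and m* = 10.

b* = 10, m* = 10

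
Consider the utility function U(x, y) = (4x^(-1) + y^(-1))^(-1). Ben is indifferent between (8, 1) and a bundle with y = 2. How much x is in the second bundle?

x = 4

U depends on (x, y) only through S = 4x^(-1) + y^(-1), so equal utility means equal S. At (8, 1): S = 1.5.
With y = 2: 2^(-1) = 0.5, so 4x^(-1) = 1.5 − 0.5 = 1, i.e. x^(-1) = 0.25.
Hence x = 1/0.25 = 4.
Check: U(4, 2) = 0.6667.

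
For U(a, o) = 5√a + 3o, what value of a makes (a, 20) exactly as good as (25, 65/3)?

a = 36

U(25, 65/3) = 90.
Set U(a, 20) = 90 and solve.
With o = 20: 5√a = 90 − 3·20 = 30, so √a = 6 and a = 36.
Check: U(36, 20) = 90.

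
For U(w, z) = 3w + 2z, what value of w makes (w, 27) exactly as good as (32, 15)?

U(32, 15) = 126.
Set U(w, 27) = 126 and solve.
3w + 2·27 = 126 ⇒ 3w = 72 ⇒ w = 24.
Check: U(24, 27) = 126.

w = 24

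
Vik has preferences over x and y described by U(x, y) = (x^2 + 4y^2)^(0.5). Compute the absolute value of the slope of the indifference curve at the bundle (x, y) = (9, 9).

MRS = 0.25

For CES with ρ = 2, MRS = (1/4)·(y/x)^(-1).
At (9, 9): MRS = 0.25.
So at (9, 9) the consumer would give up 0.25 units of y for one more unit of x.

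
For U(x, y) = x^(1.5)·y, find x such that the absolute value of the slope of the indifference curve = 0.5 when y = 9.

x = 27

MU_x = 1.5·√x·y and MU_y = x^(1.5).
MRS = MU_x/MU_y = (1.5)·y/x.
Substitute y = 9: MRS = 13.5/x. Setting 13.5/x = 0.5 gives x = 13.5/0.5 = 27.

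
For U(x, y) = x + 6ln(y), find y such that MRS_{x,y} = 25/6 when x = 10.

y = 25

MU_x = 1, MU_y = 6/y.
MRS = 1 ÷ (6/y).
MRS depends only on y: (1/6)·y = 25/6 ⇒ y = (25/6)/(1/6) = 25.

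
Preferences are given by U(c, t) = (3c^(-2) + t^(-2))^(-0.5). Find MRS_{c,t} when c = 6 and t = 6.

MRS = 3

For CES with ρ = -2, MRS = (3/1)·(t/c)^3.
At (6, 6): MRS = 3.
That is, one extra unit of c is worth 3 units of t at the margin.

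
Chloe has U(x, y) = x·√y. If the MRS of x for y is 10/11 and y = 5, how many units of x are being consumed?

x = 11

MU_x = √y and MU_y = 0.5·x·y^(-0.5).
MRS = MU_x/MU_y = (2)·y/x.
Substitute y = 5: MRS = 10/x. Setting 10/x = 10/11 gives x = 10/(10/11) = 11.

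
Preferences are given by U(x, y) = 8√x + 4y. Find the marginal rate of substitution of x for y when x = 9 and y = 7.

MRS = 1/3

MU_x = 8/(2√x), MU_y = 4.
MRS = 8/(2√x) ÷ 4.
At (9, 7): MRS = 1/3.
The indifference curve has slope −1/3 at this bundle.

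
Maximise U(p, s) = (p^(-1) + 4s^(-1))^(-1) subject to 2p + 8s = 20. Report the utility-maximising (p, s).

p* = 2, s* = 2

For CES with ρ = -1, MRS = (1/4)·(s/p)^2.
Tangency: set MRS = p_p/p_s = 2/8 = 0.25.
So (s/p)^2 = 1; taking the square root, s/p = 1, i.e. s = p.
Substitute into the budget 2·p + 8·s = 20: 10·p = 20, so p* = 2 and s* = 2.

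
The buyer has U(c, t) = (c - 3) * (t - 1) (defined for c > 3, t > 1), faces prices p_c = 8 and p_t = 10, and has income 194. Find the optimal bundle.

c* = 13, t* = 9

MU_c = (t−1), MU_t = (c−3).
MRS = (t−1)/(c−3).
Tangency: set MRS = p_c/p_t = 8/10 = 0.8.
So (t − 1)/(c − 3) = 0.8, i.e. (t − 1) = 0.8·(c − 3).
Rewrite the budget in excess-of-subsistence terms: 8·(c − 3) + 10·(t − 1) = 194 − 8·3 − 10·1 = 160.
Substituting, 16·(c − 3) = 160, so c − 3 = 10 and c* = 13.
Then t − 1 = 0.8·10 = 8, so t* = 9.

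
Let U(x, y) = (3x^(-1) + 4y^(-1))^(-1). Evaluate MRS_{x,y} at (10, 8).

MRS = 12/25

For CES with ρ = -1, MRS = (3/4)·(y/x)^2.
At (10, 8): MRS = 12/25.
So at (10, 8) the consumer would give up 12/25 units of y for one more unit of x.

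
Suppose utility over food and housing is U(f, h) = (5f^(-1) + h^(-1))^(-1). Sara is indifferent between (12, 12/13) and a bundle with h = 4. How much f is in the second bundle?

f = 4

U depends on (f, h) only through S = 5f^(-1) + h^(-1), so equal utility means equal S. At (12, 12/13): S = 1.5.
With h = 4: 4^(-1) = 0.25, so 5f^(-1) = 1.5 − 0.25 = 1.25, i.e. f^(-1) = 0.25.
Hence f = 1/0.25 = 4.
Check: U(4, 4) = 0.6667.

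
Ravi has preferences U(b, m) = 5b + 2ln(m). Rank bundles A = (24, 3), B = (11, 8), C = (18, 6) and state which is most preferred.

Evaluate utility at each bundle:
U(A) = 122.197.
U(B) = 59.159.
U(C) = 93.584.
Highest utility is A, so A ≻ C ≻ B.

Bundle A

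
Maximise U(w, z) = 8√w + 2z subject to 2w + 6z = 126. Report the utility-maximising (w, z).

MU_w = 8/(2√w), MU_z = 2.
MRS = 8/(2√w) ÷ 2.
Tangency: set MRS = p_w/p_z = 2/6 = 1/3.
MRS depends only on w: 2/√w = 1/3 ⇒ √w = 2/(1/3) = 6 ⇒ w* = 36.
From the budget, 6·z = 126 − 2·36 = 54, so z* = 9.

w* = 36, z* = 9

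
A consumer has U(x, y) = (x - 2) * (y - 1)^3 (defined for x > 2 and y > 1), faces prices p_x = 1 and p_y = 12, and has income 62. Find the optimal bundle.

x* = 14, y* = 4

MU_x = (y−1)^3, MU_y = 3·(x−2)·(y−1)^2.
MRS = (1/3)·(y−1)/(x−2).
Tangency: set MRS = p_x/p_y = 1/12.
So (1/3)·(y − 1)/(x − 2) = 1/12, i.e. (y − 1) = 0.25·(x − 2).
Rewrite the budget in excess-of-subsistence terms: 1·(x − 2) + 12·(y − 1) = 62 − 1·2 − 12·1 = 48.
Substituting, 4·(x − 2) = 48, so x − 2 = 12 and x* = 14.
Then y − 1 = 0.25·12 = 3, so y* = 4.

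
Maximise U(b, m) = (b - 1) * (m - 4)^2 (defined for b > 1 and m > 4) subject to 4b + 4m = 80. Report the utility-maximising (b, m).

MU_b = (m−4)^2, MU_m = 2·(b−1)·(m−4).
MRS = (1/2)·(m−4)/(b−1).
Tangency: set MRS = p_b/p_m = 4/4 = 1.
So (1/2)·(m − 4)/(b − 1) = 1, i.e. (m − 4) = 2·(b − 1).
Rewrite the budget in excess-of-subsistence terms: 4·(b − 1) + 4·(m − 4) = 80 − 4·1 − 4·4 = 60.
Substituting, 12·(b − 1) = 60, so b − 1 = 5 and b* = 6.
Then m − 4 = 2·5 = 10, so m* = 14.

b* = 6, m* = 14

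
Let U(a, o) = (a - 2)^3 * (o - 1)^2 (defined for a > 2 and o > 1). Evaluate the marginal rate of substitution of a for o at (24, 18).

MU_a = 3·(a−2)^2·(o−1)^2, MU_o = 2·(a−2)^3·(o−1).
MRS = (3/2)·(o−1)/(a−2).
At (24, 18): MRS = 51/44.
That is, one extra unit of a is worth 51/44 units of o at the margin.

MRS = 51/44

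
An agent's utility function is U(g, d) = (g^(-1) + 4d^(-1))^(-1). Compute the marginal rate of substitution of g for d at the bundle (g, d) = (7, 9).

MRS = 81/196

For CES with ρ = -1, MRS = (1/4)·(d/g)^2.
At (7, 9): MRS = 81/196.
So at (7, 9) the consumer would give up 81/196 units of d for one more unit of g.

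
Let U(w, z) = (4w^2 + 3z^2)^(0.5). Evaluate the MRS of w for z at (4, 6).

For CES with ρ = 2, MRS = (4/3)·(z/w)^(-1).
At (4, 6): MRS = 8/9.
The indifference curve has slope −8/9 at this bundle.

MRS = 8/9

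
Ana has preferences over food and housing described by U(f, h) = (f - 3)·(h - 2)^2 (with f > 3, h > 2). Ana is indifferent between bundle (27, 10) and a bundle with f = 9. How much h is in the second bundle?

U(27, 10) = 1536.
Set U(9, h) = 1536 and solve.
With f = 9: (9 − 3) = 6, so (h − 2)^2 = 1536/6 = 256.
Taking the square root (with h > 2): h − 2 = 16, so h = 18.
Check: U(9, 18) = 1536.

h = 18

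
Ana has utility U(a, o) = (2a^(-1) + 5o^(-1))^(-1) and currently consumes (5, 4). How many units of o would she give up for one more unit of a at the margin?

For CES with ρ = -1, MRS = (2/5)·(o/a)^2.
At (5, 4): MRS = 32/125.
The indifference curve has slope −32/125 at this bundle.

MRS = 32/125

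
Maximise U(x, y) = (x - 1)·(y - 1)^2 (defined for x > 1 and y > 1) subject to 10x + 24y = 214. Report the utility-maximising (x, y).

x* = 7, y* = 6

MU_x = (y−1)^2, MU_y = 2·(x−1)·(y−1).
MRS = (1/2)·(y−1)/(x−1).
Tangency: set MRS = p_x/p_y = 10/24 = 5/12.
So (1/2)·(y − 1)/(x − 1) = 5/12, i.e. (y − 1) = (5/6)·(x − 1).
Rewrite the budget in excess-of-subsistence terms: 10·(x − 1) + 24·(y − 1) = 214 − 10·1 − 24·1 = 180.
Substituting, 30·(x − 1) = 180, so x − 1 = 6 and x* = 7.
Then y − 1 = (5/6)·6 = 5, so y* = 6.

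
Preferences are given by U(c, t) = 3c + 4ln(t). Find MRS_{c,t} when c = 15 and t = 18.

MU_c = 3, MU_t = 4/t.
MRS = 3 ÷ (4/t).
At (15, 18): MRS = 13.5.
So at (15, 18) the consumer would give up 13.5 units of t for one more unit of c.

MRS = 13.5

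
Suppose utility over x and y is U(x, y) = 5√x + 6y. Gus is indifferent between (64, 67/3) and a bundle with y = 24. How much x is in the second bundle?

U(64, 67/3) = 174.
Set U(x, 24) = 174 and solve.
With y = 24: 5√x = 174 − 6·24 = 30, so √x = 6 and x = 36.
Check: U(36, 24) = 174.

x = 36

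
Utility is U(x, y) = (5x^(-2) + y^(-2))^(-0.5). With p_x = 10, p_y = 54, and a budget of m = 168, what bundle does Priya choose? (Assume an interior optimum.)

x* = 6, y* = 2

For CES with ρ = -2, MRS = (5/1)·(y/x)^3.
Tangency: set MRS = p_x/p_y = 10/54 = 5/27.
So (y/x)^3 = 1/27; taking the cube root, y/x = 1/3, i.e. y = (1/3)·x.
Substitute into the budget 10·x + 54·y = 168: 28·x = 168, so x* = 6 and y* = (1/3)·6 = 2.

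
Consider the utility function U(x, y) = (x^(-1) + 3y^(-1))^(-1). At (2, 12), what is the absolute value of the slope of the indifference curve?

For CES with ρ = -1, MRS = (1/3)·(y/x)^2.
At (2, 12): MRS = 12.
That is, one extra unit of x is worth 12 units of y at the margin.

MRS = 12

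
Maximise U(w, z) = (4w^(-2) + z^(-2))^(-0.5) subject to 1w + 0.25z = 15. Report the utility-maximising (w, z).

w* = 12, z* = 12

For CES with ρ = -2, MRS = (4/1)·(z/w)^3.
Tangency: set MRS = p_w/p_z = 1/0.25 = 4.
So (z/w)^3 = 1; taking the cube root, z/w = 1, i.e. z = w.
Substitute into the budget 1·w + 0.25·z = 15: 1.25·w = 15, so w* = 12 and z* = 12.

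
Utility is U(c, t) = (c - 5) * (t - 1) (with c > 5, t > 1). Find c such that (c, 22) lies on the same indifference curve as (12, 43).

U(12, 43) = 294.
Set U(c, 22) = 294 and solve.
With t = 22: (22 − 1) = 21, so (c − 5) = 294/21 = 14.
So c = 5 + 14 = 19.
Check: U(19, 22) = 294.

c = 19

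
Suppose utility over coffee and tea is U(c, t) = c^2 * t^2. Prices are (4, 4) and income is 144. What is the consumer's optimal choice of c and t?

MU_c = 2·c·t^2 and MU_t = 2·c^2·t.
MRS = MU_c/MU_t = t/c.
Tangency: set MRS = p_c/p_t = 4/4 = 1.
So t/c = 1, i.e. t = c.
Substitute into the budget 4·c + 4·t = 144: 8·c = 144, so c* = 18.
Then t* = 18.

c* = 18, t* = 18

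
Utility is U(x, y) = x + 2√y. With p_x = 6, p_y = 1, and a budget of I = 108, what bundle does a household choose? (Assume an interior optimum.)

x* = 12, y* = 36

MU_x = 1, MU_y = 2/(2√y).
MRS = 1 ÷ (2/(2√y)).
Tangency: set MRS = p_x/p_y = 6/1 = 6.
MRS depends only on y: √y = 6 ⇒ √y = 6 ⇒ y* = 36.
From the budget, 6·x = 108 − 1·36 = 72, so x* = 12.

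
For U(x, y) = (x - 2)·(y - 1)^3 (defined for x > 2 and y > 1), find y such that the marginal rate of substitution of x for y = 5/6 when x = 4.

y = 6

MU_x = (y−1)^3, MU_y = 3·(x−2)·(y−1)^2.
MRS = (1/3)·(y−1)/(x−2).
Substitute x = 4: MRS = (y − 1)/6. Setting this equal to 5/6 gives y − 1 = (5/6)·6 = 5, so y = 6.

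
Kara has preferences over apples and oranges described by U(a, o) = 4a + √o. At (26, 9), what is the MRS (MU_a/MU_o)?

MU_a = 4, MU_o = 1/(2√o).
MRS = 4 ÷ (1/(2√o)).
At (26, 9): MRS = 24.
So at (26, 9) the consumer would give up 24 units of o for one more unit of a.

MRS = 24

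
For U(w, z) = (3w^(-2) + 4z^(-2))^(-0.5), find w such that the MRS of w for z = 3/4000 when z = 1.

w = 10

For CES with ρ = -2, MRS = (3/4)·(z/w)^3.
Setting (3/4)·(1/w)^3 = 3/4000 gives (1/w)^3 = 1/1000, so 1/w = 0.1 and w = 10.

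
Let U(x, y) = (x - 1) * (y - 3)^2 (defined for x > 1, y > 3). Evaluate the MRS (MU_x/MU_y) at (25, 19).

MU_x = (y−3)^2, MU_y = 2·(x−1)·(y−3).
MRS = (1/2)·(y−3)/(x−1).
At (25, 19): MRS = 1/3.
That is, one extra unit of x is worth 1/3 units of y at the margin.

MRS = 1/3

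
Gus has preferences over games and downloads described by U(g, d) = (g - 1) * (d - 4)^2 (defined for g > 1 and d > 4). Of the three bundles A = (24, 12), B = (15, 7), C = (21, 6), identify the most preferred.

Bundle A

Evaluate utility at each bundle:
U(A) = 1472.
U(B) = 126.
U(C) = 80.
Highest utility is A, so A ≻ B ≻ C.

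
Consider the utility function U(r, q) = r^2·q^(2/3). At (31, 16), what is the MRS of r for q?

MU_r = 2·r·q^(2/3) and MU_q = 2/3·r^2·q^(-1/3).
MRS = MU_r/MU_q = (3)·q/r.
At (31, 16): MRS = 48/31.
The indifference curve has slope −48/31 at this bundle.

MRS = 48/31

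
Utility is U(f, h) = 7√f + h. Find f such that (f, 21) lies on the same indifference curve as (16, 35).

U(16, 35) = 63.
Set U(f, 21) = 63 and solve.
With h = 21: 7√f = 63 − 21 = 42, so √f = 6 and f = 36.
Check: U(36, 21) = 63.

f = 36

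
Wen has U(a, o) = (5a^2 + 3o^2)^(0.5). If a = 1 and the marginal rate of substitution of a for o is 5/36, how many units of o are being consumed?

o = 12

For CES with ρ = 2, MRS = (5/3)·(o/a)^(-1).
Setting (5/3)·(o/1)^(-1) = 5/36 gives (o/1)^(-1) = 1/12, so o/1 = 12 and o = 12.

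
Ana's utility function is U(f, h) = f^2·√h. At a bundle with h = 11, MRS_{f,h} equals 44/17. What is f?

MU_f = 2·f·√h and MU_h = 0.5·f^2·h^(-0.5).
MRS = MU_f/MU_h = (4)·h/f.
Substitute h = 11: MRS = 44/f. Setting 44/f = 44/17 gives f = 44/(44/17) = 17.

f = 17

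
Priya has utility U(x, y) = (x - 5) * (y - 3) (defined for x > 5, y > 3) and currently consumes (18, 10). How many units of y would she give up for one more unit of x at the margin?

MU_x = (y−3), MU_y = (x−5).
MRS = (y−3)/(x−5).
At (18, 10): MRS = 7/13.
The indifference curve has slope −7/13 at this bundle.

MRS = 7/13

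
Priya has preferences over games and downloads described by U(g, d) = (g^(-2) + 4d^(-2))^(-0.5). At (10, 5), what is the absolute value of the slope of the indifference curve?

MRS = 1/32

For CES with ρ = -2, MRS = (1/4)·(d/g)^3.
At (10, 5): MRS = 1/32.
So at (10, 5) the consumer would give up 1/32 units of d for one more unit of g.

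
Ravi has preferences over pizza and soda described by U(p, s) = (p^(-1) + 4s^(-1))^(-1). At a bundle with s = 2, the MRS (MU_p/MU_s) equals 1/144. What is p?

p = 12

For CES with ρ = -1, MRS = (1/4)·(s/p)^2.
Setting (1/4)·(2/p)^2 = 1/144 gives (2/p)^2 = 1/36, so 2/p = 1/6 and p = 12.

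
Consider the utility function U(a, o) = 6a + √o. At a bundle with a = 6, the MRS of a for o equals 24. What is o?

MU_a = 6, MU_o = 1/(2√o).
MRS = 6 ÷ (1/(2√o)).
MRS depends only on o: 12·√o = 24 ⇒ √o = 24/12 = 2 ⇒ o = 4.

o = 4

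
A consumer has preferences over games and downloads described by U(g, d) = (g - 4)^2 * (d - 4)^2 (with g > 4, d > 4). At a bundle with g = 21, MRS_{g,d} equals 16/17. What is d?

d = 20

MU_g = 2·(g−4)·(d−4)^2, MU_d = 2·(g−4)^2·(d−4).
MRS = (d−4)/(g−4).
Substitute g = 21: MRS = (d − 4)/17. Setting this equal to 16/17 gives d − 4 = (16/17)·17 = 16, so d = 20.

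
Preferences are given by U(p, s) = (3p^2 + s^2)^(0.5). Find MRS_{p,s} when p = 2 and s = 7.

For CES with ρ = 2, MRS = (3/1)·(s/p)^(-1).
At (2, 7): MRS = 6/7.
So at (2, 7) the consumer would give up 6/7 units of s for one more unit of p.

MRS = 6/7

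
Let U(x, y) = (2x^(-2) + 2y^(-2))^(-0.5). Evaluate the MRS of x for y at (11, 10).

MRS = 1000/1331

For CES with ρ = -2, MRS = (y/x)^3.
At (11, 10): MRS = 1000/1331.
The indifference curve has slope −1000/1331 at this bundle.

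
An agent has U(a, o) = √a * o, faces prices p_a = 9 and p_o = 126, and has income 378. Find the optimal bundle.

MU_a = 0.5·a^(-0.5)·o and MU_o = √a.
MRS = MU_a/MU_o = (0.5)·o/a.
Tangency: set MRS = p_a/p_o = 9/126 = 1/14.
So (0.5)·o/a = 1/14, i.e. o = (1/7)·a.
Substitute into the budget 9·a + 126·o = 378: 27·a = 378, so a* = 14.
Then o* = (1/7)·14 = 2.

a* = 14, o* = 2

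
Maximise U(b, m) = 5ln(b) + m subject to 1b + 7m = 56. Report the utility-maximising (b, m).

MU_b = 5/b, MU_m = 1.
MRS = 5/b ÷ 1.
Tangency: set MRS = p_b/p_m = 1/7.
MRS depends only on b: 5/b = 1/7 ⇒ b* = 5/(1/7) = 35.
From the budget, 7·m = 56 − 1·35 = 21, so m* = 3.

b* = 35, m* = 3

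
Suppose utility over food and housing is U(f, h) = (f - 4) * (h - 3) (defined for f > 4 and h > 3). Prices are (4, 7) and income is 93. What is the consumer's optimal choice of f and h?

f* = 11, h* = 7

MU_f = (h−3), MU_h = (f−4).
MRS = (h−3)/(f−4).
Tangency: set MRS = p_f/p_h = 4/7.
So (h − 3)/(f − 4) = 4/7, i.e. (h − 3) = (4/7)·(f − 4).
Rewrite the budget in excess-of-subsistence terms: 4·(f − 4) + 7·(h − 3) = 93 − 4·4 − 7·3 = 56.
Substituting, 8·(f − 4) = 56, so f − 4 = 7 and f* = 11.
Then h − 3 = (4/7)·7 = 4, so h* = 7.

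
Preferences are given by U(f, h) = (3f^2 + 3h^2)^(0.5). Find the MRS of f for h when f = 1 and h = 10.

For CES with ρ = 2, MRS = (h/f)^(-1).
At (1, 10): MRS = 0.1.
The indifference curve has slope −0.1 at this bundle.

MRS = 0.1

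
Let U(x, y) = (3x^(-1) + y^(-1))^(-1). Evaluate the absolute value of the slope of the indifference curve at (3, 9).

MRS = 27

For CES with ρ = -1, MRS = (3/1)·(y/x)^2.
At (3, 9): MRS = 27.
So at (3, 9) the consumer would give up 27 units of y for one more unit of x.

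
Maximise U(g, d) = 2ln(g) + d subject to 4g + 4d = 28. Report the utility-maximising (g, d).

g* = 2, d* = 5

MU_g = 2/g, MU_d = 1.
MRS = 2/g ÷ 1.
Tangency: set MRS = p_g/p_d = 4/4 = 1.
MRS depends only on g: 2/g = 1 ⇒ g* = 2/1 = 2.
From the budget, 4·d = 28 − 4·2 = 20, so d* = 5.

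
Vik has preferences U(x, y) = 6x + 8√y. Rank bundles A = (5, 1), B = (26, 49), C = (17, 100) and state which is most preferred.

Evaluate utility at each bundle:
U(A) = 38.000.
U(B) = 212.000.
U(C) = 182.000.
Highest utility is B, so B ≻ C ≻ A.

Bundle B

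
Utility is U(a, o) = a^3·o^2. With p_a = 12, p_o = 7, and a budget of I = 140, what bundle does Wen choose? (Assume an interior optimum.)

MU_a = 3·a^2·o^2 and MU_o = 2·a^3·o.
MRS = MU_a/MU_o = (3/2)·o/a.
Tangency: set MRS = p_a/p_o = 12/7.
So (3/2)·o/a = 12/7, i.e. o = (8/7)·a.
Substitute into the budget 12·a + 7·o = 140: 20·a = 140, so a* = 7.
Then o* = (8/7)·7 = 8.

a* = 7, o* = 8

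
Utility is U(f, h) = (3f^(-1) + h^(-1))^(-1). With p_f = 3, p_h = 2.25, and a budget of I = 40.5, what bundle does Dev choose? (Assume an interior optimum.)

For CES with ρ = -1, MRS = (3/1)·(h/f)^2.
Tangency: set MRS = p_f/p_h = 3/2.25 = 4/3.
So (h/f)^2 = 4/9; taking the square root, h/f = 2/3, i.e. h = (2/3)·f.
Substitute into the budget 3·f + 2.25·h = 40.5: 4.5·f = 40.5, so f* = 9 and h* = (2/3)·9 = 6.

f* = 9, h* = 6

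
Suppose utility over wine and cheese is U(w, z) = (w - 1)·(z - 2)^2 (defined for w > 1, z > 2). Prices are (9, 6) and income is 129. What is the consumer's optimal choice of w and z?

MU_w = (z−2)^2, MU_z = 2·(w−1)·(z−2).
MRS = (1/2)·(z−2)/(w−1).
Tangency: set MRS = p_w/p_z = 9/6 = 1.5.
So (1/2)·(z − 2)/(w − 1) = 1.5, i.e. (z − 2) = 3·(w − 1).
Rewrite the budget in excess-of-subsistence terms: 9·(w − 1) + 6·(z − 2) = 129 − 9·1 − 6·2 = 108.
Substituting, 27·(w − 1) = 108, so w − 1 = 4 and w* = 5.
Then z − 2 = 3·4 = 12, so z* = 14.

w* = 5, z* = 14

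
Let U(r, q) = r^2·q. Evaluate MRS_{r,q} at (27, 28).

MRS = 56/27

MU_r = 2·r·q and MU_q = r^2.
MRS = MU_r/MU_q = (2/1)·q/r.
At (27, 28): MRS = 56/27.
The indifference curve has slope −56/27 at this bundle.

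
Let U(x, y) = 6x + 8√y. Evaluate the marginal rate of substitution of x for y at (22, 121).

MU_x = 6, MU_y = 8/(2√y).
MRS = 6 ÷ (8/(2√y)).
At (22, 121): MRS = 16.5.
So at (22, 121) the consumer would give up 16.5 units of y for one more unit of x.

MRS = 16.5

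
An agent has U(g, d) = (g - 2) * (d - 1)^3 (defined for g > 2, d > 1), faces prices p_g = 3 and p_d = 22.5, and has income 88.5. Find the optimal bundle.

MU_g = (d−1)^3, MU_d = 3·(g−2)·(d−1)^2.
MRS = (1/3)·(d−1)/(g−2).
Tangency: set MRS = p_g/p_d = 3/22.5 = 2/15.
So (1/3)·(d − 1)/(g − 2) = 2/15, i.e. (d − 1) = 0.4·(g − 2).
Rewrite the budget in excess-of-subsistence terms: 3·(g − 2) + 22.5·(d − 1) = 88.5 − 3·2 − 22.5·1 = 60.
Substituting, 12·(g − 2) = 60, so g − 2 = 5 and g* = 7.
Then d − 1 = 0.4·5 = 2, so d* = 3.

g* = 7, d* = 3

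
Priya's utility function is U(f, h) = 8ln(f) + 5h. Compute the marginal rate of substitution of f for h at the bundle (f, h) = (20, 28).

MU_f = 8/f, MU_h = 5.
MRS = 8/f ÷ 5.
At (20, 28): MRS = 2/25.
That is, one extra unit of f is worth 2/25 units of h at the margin.

MRS = 2/25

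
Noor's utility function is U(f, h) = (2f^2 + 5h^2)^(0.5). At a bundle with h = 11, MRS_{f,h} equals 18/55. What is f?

f = 9

For CES with ρ = 2, MRS = (2/5)·(h/f)^(-1).
Setting (2/5)·(11/f)^(-1) = 18/55 gives (11/f)^(-1) = 9/11, so 11/f = 11/9 and f = 9.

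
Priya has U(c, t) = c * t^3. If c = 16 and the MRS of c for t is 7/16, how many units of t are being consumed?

MU_c = t^3 and MU_t = 3·c·t^2.
MRS = MU_c/MU_t = (1/3)·t/c.
Substitute c = 16: MRS = t/48. Setting t/48 = 7/16 gives t = (7/16)·48 = 21.

t = 21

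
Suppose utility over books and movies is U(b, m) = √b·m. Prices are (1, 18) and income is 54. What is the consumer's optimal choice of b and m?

b* = 18, m* = 2

MU_b = 0.5·b^(-0.5)·m and MU_m = √b.
MRS = MU_b/MU_m = (0.5)·m/b.
Tangency: set MRS = p_b/p_m = 1/18.
So (0.5)·m/b = 1/18, i.e. m = (1/9)·b.
Substitute into the budget 1·b + 18·m = 54: 3·b = 54, so b* = 18.
Then m* = (1/9)·18 = 2.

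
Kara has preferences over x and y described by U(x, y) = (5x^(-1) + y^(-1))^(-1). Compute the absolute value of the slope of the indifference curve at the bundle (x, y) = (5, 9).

For CES with ρ = -1, MRS = (5/1)·(y/x)^2.
At (5, 9): MRS = 16.2.
So at (5, 9) the consumer would give up 16.2 units of y for one more unit of x.

MRS = 16.2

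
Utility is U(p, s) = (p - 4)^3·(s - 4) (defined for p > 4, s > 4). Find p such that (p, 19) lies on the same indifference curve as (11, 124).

p = 18

U(11, 124) = 41160.
Set U(p, 19) = 41160 and solve.
With s = 19: (19 − 4) = 15, so (p − 4)^3 = 41160/15 = 2744.
Taking the cube root (with p > 4): p − 4 = 14, so p = 18.
Check: U(18, 19) = 41160.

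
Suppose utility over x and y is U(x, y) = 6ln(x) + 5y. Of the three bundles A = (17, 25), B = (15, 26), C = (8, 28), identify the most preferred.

Evaluate utility at each bundle:
U(A) = 141.999.
U(B) = 146.248.
U(C) = 152.477.
Highest utility is C, so C ≻ B ≻ A.

Bundle C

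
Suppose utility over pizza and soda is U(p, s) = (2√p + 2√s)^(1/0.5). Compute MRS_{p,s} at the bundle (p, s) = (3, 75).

For CES with ρ = 0.5, MRS = √(s/p).
At (3, 75): MRS = 5.
So at (3, 75) the consumer would give up 5 units of s for one more unit of p.

MRS = 5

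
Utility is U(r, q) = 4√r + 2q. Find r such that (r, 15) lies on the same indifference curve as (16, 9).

U(16, 9) = 34.
Set U(r, 15) = 34 and solve.
With q = 15: 4√r = 34 − 2·15 = 4, so √r = 1 and r = 1.
Check: U(1, 15) = 34.

r = 1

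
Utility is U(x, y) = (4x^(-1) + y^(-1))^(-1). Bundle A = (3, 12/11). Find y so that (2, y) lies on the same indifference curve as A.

y = 4

U depends on (x, y) only through S = 4x^(-1) + y^(-1), so equal utility means equal S. At (3, 12/11): S = 2.25.
With x = 2: 4·2^(-1) = 2, so y^(-1) = 2.25 − 2 = 0.25.
Hence y = 1/0.25 = 4.
Check: U(2, 4) = 0.4444.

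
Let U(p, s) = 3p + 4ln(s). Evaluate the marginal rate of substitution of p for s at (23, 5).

MU_p = 3, MU_s = 4/s.
MRS = 3 ÷ (4/s).
At (23, 5): MRS = 3.75.
The indifference curve has slope −3.75 at this bundle.

MRS = 3.75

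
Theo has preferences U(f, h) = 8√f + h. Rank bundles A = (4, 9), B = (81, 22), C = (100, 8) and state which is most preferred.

Evaluate utility at each bundle:
U(A) = 25.000.
U(B) = 94.000.
U(C) = 88.000.
Highest utility is B, so B ≻ C ≻ A.

Bundle B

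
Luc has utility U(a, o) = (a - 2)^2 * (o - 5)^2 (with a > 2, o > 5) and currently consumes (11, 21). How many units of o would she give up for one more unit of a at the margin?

MRS = 16/9

MU_a = 2·(a−2)·(o−5)^2, MU_o = 2·(a−2)^2·(o−5).
MRS = (o−5)/(a−2).
At (11, 21): MRS = 16/9.
The indifference curve has slope −16/9 at this bundle.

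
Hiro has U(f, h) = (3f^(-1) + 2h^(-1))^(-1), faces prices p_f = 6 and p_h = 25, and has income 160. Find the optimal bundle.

For CES with ρ = -1, MRS = (3/2)·(h/f)^2.
Tangency: set MRS = p_f/p_h = 6/25.
So (h/f)^2 = 4/25; taking the square root, h/f = 0.4, i.e. h = 0.4·f.
Substitute into the budget 6·f + 25·h = 160: 16·f = 160, so f* = 10 and h* = 0.4·10 = 4.

f* = 10, h* = 4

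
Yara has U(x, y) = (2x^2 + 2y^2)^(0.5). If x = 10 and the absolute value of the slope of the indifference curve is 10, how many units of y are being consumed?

y = 1

For CES with ρ = 2, MRS = (y/x)^(-1).
Setting (y/10)^(-1) = 10 gives y/10 = 0.1 and y = 1.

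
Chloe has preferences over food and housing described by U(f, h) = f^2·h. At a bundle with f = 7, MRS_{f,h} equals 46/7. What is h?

h = 23

MU_f = 2·f·h and MU_h = f^2.
MRS = MU_f/MU_h = (2/1)·h/f.
Substitute f = 7: MRS = h/3.5. Setting h/3.5 = 46/7 gives h = (46/7)·3.5 = 23.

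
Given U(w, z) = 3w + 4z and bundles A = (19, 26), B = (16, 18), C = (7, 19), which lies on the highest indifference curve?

Bundle A

Evaluate utility at each bundle:
U(A) = 161.
U(B) = 120.
U(C) = 97.
Highest utility is A, so A ≻ B ≻ C.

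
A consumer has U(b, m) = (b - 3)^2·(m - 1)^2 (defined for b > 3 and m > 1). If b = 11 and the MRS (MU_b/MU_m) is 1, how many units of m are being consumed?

m = 9

MU_b = 2·(b−3)·(m−1)^2, MU_m = 2·(b−3)^2·(m−1).
MRS = (m−1)/(b−3).
Substitute b = 11: MRS = (m − 1)/8. Setting this equal to 1 gives m − 1 = 1·8 = 8, so m = 9.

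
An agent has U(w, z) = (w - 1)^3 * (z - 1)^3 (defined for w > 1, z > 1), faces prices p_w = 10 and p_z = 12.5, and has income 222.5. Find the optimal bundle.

w* = 11, z* = 9

MU_w = 3·(w−1)^2·(z−1)^3, MU_z = 3·(w−1)^3·(z−1)^2.
MRS = (z−1)/(w−1).
Tangency: set MRS = p_w/p_z = 10/12.5 = 0.8.
So (z − 1)/(w − 1) = 0.8, i.e. (z − 1) = 0.8·(w − 1).
Rewrite the budget in excess-of-subsistence terms: 10·(w − 1) + 12.5·(z − 1) = 222.5 − 10·1 − 12.5·1 = 200.
Substituting, 20·(w − 1) = 200, so w − 1 = 10 and w* = 11.
Then z − 1 = 0.8·10 = 8, so z* = 9.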